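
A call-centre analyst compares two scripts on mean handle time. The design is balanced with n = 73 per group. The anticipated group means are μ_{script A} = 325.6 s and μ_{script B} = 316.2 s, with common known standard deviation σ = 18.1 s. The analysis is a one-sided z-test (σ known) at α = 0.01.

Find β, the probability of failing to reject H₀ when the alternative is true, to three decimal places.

β ≈ 0.209

Standardized effect: d = |μ_{script A} − μ_{script B}| / σ = |325.6 − 316.2| / 18.1 = 0.5193
Noncentrality parameter: δ = d·√(n/2) = 0.5193 × √(73/2) = 3.1376
Critical value for a one-sided test at α = 0.01: z_α = 2.326.
Power = Φ(δ − 2.326) = Φ(0.811) = 0.7914.
Type II error: β = 1 − power = 1 − 0.7914 = 0.2086.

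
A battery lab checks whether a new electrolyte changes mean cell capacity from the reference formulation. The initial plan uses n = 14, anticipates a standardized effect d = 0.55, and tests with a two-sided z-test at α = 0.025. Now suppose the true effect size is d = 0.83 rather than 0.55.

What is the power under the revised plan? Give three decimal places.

Power ≈ 0.806

With d = 0.83: δ = d·√n = 0.83 × √14 = 3.1056. Critical value z_{0.0125} = 2.241.
Revised power = Φ(δ − 2.241) + Φ(−δ − 2.241) = Φ(0.864) + Φ(-5.347) = 0.8063 + 0.0000 = 0.8063.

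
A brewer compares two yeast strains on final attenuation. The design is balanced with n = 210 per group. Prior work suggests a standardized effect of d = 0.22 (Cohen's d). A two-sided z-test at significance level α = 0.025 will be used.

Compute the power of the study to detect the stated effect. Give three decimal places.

Noncentrality parameter: δ = d·√(n/2) = 0.22 × √(210/2) = 2.2543
Two-sided α = 0.025 → critical value z_{0.0125} = 2.241.
Power = Φ(δ − 2.241) + Φ(−δ − 2.241) = Φ(0.013) + Φ(-4.496) = 0.5052 + 0.0000 = 0.5052.

Power ≈ 0.505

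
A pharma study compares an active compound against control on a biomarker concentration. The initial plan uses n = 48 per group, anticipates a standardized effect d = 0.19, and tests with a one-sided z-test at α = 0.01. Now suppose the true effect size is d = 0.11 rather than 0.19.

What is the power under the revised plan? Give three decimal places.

Power ≈ 0.037

With d = 0.11: δ = d·√(n/2) = 0.11 × √(48/2) = 0.5389. Critical value z_{0.01} = 2.326.
Revised power = P(Z > 2.326 − δ) = Φ(-1.787) = 0.0369.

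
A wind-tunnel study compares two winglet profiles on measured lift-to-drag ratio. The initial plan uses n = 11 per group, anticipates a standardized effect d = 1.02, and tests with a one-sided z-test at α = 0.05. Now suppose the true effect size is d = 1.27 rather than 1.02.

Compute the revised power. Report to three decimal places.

With d = 1.27: δ = d·√(n/2) = 1.27 × √(11/2) = 2.9784. Critical value z_{0.05} = 1.645.
Revised power = P(Z > 1.645 − δ) = Φ(1.334) = 0.9088.

Power ≈ 0.909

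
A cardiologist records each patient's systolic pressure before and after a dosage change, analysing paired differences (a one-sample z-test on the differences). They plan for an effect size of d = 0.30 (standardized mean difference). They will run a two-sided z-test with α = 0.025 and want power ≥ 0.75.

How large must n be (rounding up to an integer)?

For power 0.75 need Φ(δ − z_{0.0125}) = 0.75, so δ = z_{0.0125} + z_{0.25} = 2.241 + 0.674 = 2.916.
(Ignoring the negligible lower-tail rejection probability gives the usual closed-form inversion.)
δ = d·√n ⇒ n = (δ/d)² = (2.916 / 0.30)² = 94.47.
Rounding up, n = 95.

n = 95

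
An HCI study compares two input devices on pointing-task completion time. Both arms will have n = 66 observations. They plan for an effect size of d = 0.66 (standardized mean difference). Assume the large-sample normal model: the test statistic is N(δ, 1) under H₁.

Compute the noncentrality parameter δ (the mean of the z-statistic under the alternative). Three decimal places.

δ ≈ 3.791

The noncentrality parameter scales effect size by the design's sample-size factor: δ = d·√(n/2) = 0.66 × √(66/2) = 3.7914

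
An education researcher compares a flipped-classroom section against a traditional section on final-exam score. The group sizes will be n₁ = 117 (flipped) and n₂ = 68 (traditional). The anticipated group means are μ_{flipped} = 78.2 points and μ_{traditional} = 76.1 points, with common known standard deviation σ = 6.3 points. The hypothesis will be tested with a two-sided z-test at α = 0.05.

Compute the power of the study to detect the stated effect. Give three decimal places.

Standardized effect: d = |μ_{flipped} − μ_{traditional}| / σ = |78.2 − 76.1| / 6.3 = 0.3333
Noncentrality parameter: δ = d / √(1/n₁ + 1/n₂) = 0.3333 / √(1/117 + 1/68) = 2.1860
Two-sided α = 0.05 → critical value z_{0.025} = 1.960.
Power = Φ(δ − 1.960) + Φ(−δ − 1.960) = Φ(0.226) + Φ(-4.146) = 0.5894 + 0.0000 = 0.5894.

Power ≈ 0.589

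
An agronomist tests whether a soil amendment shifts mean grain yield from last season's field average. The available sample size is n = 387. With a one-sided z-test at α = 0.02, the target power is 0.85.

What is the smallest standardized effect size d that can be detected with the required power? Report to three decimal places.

d ≈ 0.157

Need Φ(δ − 2.054) = 0.85, so δ = 2.054 + 1.036 = 3.090.
δ = d·√n ⇒ d = δ/√n = 3.090/√387 = 0.1571.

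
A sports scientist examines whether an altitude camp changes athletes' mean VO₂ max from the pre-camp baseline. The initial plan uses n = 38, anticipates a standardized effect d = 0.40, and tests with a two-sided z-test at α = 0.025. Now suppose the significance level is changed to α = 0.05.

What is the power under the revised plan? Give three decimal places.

Power ≈ 0.694

δ = d·√n = 0.40 × √38 = 2.4658 (unchanged). New critical value: z_{0.025} = 1.960.
Revised power = Φ(δ − 1.960) + Φ(−δ − 1.960) = Φ(0.506) + Φ(-4.426) = 0.6935 + 0.0000 = 0.6935.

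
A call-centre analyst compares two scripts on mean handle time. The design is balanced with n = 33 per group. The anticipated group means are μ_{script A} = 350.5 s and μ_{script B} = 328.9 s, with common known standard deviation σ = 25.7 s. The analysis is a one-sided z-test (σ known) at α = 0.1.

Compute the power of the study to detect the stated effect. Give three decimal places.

Standardized effect: d = |μ_{script A} − μ_{script B}| / σ = |350.5 − 328.9| / 25.7 = 0.8405
Noncentrality parameter: δ = d·√(n/2) = 0.8405 × √(33/2) = 3.4140
Critical value for a one-sided test at α = 0.1: z_α = 1.282.
Power = Φ(δ − 1.282) = Φ(2.132) = 0.9835.

Power ≈ 0.984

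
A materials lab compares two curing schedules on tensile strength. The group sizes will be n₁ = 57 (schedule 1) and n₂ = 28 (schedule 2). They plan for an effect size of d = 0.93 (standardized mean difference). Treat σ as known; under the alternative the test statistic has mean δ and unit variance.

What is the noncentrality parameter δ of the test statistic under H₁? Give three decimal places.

δ ≈ 4.030

The noncentrality parameter scales effect size by the design's sample-size factor: δ = d / √(1/n₁ + 1/n₂) = 0.93 / √(1/57 + 1/28) = 4.0299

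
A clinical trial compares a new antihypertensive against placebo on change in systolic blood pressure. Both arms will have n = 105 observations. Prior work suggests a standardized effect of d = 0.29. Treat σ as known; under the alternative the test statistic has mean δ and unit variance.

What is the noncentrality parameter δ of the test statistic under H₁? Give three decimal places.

δ ≈ 2.101

The noncentrality parameter scales effect size by the design's sample-size factor: δ = d·√(n/2) = 0.29 × √(105/2) = 2.1012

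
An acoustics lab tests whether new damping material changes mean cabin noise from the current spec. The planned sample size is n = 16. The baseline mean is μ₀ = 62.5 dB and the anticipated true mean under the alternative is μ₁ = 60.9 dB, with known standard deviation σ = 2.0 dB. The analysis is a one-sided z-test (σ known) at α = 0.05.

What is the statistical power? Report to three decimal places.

Standardized effect: d = |μ₁ − μ₀| / σ = |60.9 − 62.5| / 2.0 = 0.8000
Noncentrality parameter: λ = d·√n = 0.8000 × √16 = 3.2000
Critical value for a one-sided test at α = 0.05: z_α = 1.645.
Power = P(Z > 1.645 − λ) = Φ(1.555) = 0.9400.

Power ≈ 0.940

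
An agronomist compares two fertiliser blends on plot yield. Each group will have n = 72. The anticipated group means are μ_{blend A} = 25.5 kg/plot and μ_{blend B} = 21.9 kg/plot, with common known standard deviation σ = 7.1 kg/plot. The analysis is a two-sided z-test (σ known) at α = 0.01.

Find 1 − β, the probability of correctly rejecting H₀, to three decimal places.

Power ≈ 0.680

Standardized effect: d = |μ_{blend A} − μ_{blend B}| / σ = |25.5 − 21.9| / 7.1 = 0.5070
Noncentrality parameter: δ = d·√(n/2) = 0.5070 × √(72/2) = 3.0423
Two-sided α = 0.01 → critical value z_{0.005} = 2.576.
Power = Φ(δ − 2.576) + Φ(−δ − 2.576) = Φ(0.466) + Φ(-5.618) = 0.6795 + 0.0000 = 0.6795.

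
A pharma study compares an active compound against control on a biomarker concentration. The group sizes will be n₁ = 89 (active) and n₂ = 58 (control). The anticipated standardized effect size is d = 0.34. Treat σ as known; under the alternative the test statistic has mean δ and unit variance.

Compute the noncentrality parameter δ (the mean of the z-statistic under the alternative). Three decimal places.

The noncentrality parameter scales effect size by the design's sample-size factor: δ = d / √(1/n₁ + 1/n₂) = 0.34 / √(1/89 + 1/58) = 2.0148

δ ≈ 2.015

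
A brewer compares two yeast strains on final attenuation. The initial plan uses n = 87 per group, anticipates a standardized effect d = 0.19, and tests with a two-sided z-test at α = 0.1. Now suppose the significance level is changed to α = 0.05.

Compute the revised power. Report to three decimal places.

δ = d·√(n/2) = 0.19 × √(87/2) = 1.2531 (unchanged). New critical value: z_{0.025} = 1.960.
Revised power = Φ(δ − 1.960) + Φ(−δ − 1.960) = Φ(-0.707) + Φ(-3.213) = 0.2398 + 0.0007 = 0.2405.

Power ≈ 0.240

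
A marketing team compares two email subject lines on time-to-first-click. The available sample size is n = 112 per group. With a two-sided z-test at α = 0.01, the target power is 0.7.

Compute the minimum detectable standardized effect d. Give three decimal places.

d ≈ 0.414

Required noncentrality: δ = z_{0.005} + z_{0.30} = 2.576 + 0.524 = 3.100.
(The second rejection-region term Φ(−δ − z_{α/2}) is negligible and dropped.)
δ = d·√(n/2) ⇒ d = δ/√(n/2) = 3.100/√(112/2) = 0.4143.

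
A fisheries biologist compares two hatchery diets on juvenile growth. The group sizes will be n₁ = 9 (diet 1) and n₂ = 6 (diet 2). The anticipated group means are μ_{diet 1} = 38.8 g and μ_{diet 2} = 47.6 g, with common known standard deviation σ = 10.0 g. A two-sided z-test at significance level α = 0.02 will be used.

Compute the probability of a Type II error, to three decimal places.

Standardized effect: d = |μ_{diet 1} − μ_{diet 2}| / σ = |38.8 − 47.6| / 10.0 = 0.8800
Noncentrality parameter: δ = d / √(1/n₁ + 1/n₂) = 0.8800 / √(1/9 + 1/6) = 1.6697
Critical value for a two-sided test at α = 0.02: z_{α/2} = 2.326.
Power = Φ(δ − 2.326) + Φ(−δ − 2.326) = Φ(-0.657) + Φ(-3.996) = 0.2557 + 0.0000 = 0.2557.
Type II error: β = 1 − power = 1 − 0.2557 = 0.7443.

β ≈ 0.744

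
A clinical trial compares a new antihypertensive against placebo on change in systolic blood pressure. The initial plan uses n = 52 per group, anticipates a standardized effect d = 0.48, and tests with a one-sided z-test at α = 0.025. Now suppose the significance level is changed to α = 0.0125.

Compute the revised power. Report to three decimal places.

Power ≈ 0.582

δ = d·√(n/2) = 0.48 × √(52/2) = 2.4475 (unchanged). New critical value: z_{0.0125} = 2.241.
Revised power = Φ(δ − 2.241) = Φ(0.206) = 0.5817.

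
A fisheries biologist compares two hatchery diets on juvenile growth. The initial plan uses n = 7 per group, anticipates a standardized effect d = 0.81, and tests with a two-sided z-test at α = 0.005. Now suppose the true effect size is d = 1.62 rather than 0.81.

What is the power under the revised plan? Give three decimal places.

With d = 1.62: δ = d·√(n/2) = 1.62 × √(7/2) = 3.0307. Critical value z_{0.0025} = 2.807.
Revised power = Φ(δ − 2.807) + Φ(−δ − 2.807) = Φ(0.224) + Φ(-5.838) = 0.5885 + 0.0000 = 0.5885.

Power ≈ 0.589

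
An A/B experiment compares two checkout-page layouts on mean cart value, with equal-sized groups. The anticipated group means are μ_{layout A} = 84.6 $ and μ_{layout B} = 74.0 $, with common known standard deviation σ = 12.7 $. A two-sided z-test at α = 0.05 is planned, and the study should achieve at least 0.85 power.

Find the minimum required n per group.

Standardized effect: d = |μ_{layout A} − μ_{layout B}| / σ = |84.6 − 74.0| / 12.7 = 0.8346
Set Φ(δ − 1.960) = 0.85; then δ − 1.960 = Φ⁻¹(0.85) = 1.036, giving δ = 2.996.
(For δ > 0 the lower-tail rejection region contributes negligibly to power, so the one-term inversion is standard.)
δ = d·√(n/2) ⇒ n = 2(δ/d)² = 2 × (2.996 / 0.8346)² = 25.78.
Rounding up, n = 26 per group.

n = 26 per group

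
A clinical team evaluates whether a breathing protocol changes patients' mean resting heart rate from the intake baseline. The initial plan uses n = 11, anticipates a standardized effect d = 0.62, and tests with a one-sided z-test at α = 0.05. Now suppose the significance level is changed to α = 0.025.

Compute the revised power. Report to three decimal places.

Power ≈ 0.538

δ = d·√n = 0.62 × √11 = 2.0563 (unchanged). New critical value: z_{0.025} = 1.960.
Revised power = P(Z > 1.960 − δ) = Φ(0.096) = 0.5384.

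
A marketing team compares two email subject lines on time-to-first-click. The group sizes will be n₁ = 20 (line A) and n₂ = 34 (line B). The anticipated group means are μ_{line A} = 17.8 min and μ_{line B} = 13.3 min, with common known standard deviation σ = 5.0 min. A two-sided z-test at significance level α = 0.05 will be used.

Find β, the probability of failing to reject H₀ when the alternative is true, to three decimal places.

β ≈ 0.109

Standardized effect: d = |μ_{line A} − μ_{line B}| / σ = |17.8 − 13.3| / 5.0 = 0.9000
Noncentrality parameter: δ = d / √(1/n₁ + 1/n₂) = 0.9000 / √(1/20 + 1/34) = 3.1937
Two-sided α = 0.05 → critical value z_{0.025} = 1.960.
Power = Φ(δ − 1.960) + Φ(−δ − 1.960) = Φ(1.234) + Φ(-5.154) = 0.8914 + 0.0000 = 0.8914.
Type II error: β = 1 − power = 1 − 0.8914 = 0.1086.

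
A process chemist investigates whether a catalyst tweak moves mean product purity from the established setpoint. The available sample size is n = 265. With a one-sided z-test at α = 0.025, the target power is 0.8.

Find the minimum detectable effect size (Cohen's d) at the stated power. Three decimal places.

d ≈ 0.172

Required noncentrality: δ = z_{0.025} + z_{0.20} = 1.960 + 0.842 = 2.802.
δ = d·√n ⇒ d = δ/√n = 2.802/√265 = 0.1721.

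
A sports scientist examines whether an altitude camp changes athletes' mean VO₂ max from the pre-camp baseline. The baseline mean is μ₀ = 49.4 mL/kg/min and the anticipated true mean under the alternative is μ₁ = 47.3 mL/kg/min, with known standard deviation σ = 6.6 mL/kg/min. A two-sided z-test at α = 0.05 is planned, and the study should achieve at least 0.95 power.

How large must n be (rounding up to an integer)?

Standardized effect: d = |μ₁ − μ₀| / σ = |47.3 − 49.4| / 6.6 = 0.3182
Set Φ(δ − 1.960) = 0.95; then δ − 1.960 = Φ⁻¹(0.95) = 1.645, giving δ = 3.605.
(Ignoring the negligible lower-tail rejection probability gives the usual closed-form inversion.)
δ = d·√n ⇒ n = (δ/d)² = (3.605 / 0.3182)² = 128.36.
Round up to the next whole unit.

n = 129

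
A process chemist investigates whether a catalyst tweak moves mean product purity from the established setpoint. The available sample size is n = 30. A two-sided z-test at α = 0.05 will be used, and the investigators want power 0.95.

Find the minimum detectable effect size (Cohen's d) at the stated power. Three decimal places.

Required noncentrality: δ = z_{0.025} + z_{0.05} = 1.960 + 1.645 = 3.605.
(Lower-tail contribution to power is negligible for δ > 0.)
δ = d·√n ⇒ d = δ/√n = 3.605/√30 = 0.6581.

d ≈ 0.658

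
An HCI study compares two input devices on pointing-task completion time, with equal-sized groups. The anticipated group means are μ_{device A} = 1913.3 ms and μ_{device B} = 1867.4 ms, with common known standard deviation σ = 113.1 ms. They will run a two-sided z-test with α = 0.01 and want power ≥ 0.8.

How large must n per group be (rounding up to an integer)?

n = 142 per group

Standardized effect: d = |μ_{device A} − μ_{device B}| / σ = |1913.3 − 1867.4| / 113.1 = 0.4058
Set Φ(δ − 2.576) = 0.8; then δ − 2.576 = Φ⁻¹(0.8) = 0.842, giving δ = 3.417.
(The Φ(−δ − z_{α/2}) term is vanishingly small for δ > 0 and is dropped in the standard sample-size formula.)
δ = d·√(n/2) ⇒ n = 2(δ/d)² = 2 × (3.417 / 0.4058)² = 141.82.
Rounding up, n = 142 per group.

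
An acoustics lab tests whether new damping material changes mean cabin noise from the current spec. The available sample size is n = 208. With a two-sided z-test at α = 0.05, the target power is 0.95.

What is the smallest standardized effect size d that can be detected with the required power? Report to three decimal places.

d ≈ 0.250

Need Φ(δ − 1.960) = 0.95, so δ = 1.960 + 1.645 = 3.605.
(The second rejection-region term Φ(−δ − z_{α/2}) is negligible and dropped.)
δ = d·√n ⇒ d = δ/√n = 3.605/√208 = 0.2499.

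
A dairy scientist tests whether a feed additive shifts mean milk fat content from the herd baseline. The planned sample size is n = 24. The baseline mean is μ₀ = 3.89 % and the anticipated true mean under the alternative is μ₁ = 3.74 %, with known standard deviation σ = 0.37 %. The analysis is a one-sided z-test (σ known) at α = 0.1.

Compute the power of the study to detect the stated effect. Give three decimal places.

Standardized effect: d = |μ₁ − μ₀| / σ = |3.74 − 3.89| / 0.37 = 0.4054
Noncentrality parameter: δ = d·√n = 0.4054 × √24 = 1.9861
One-sided α = 0.1 → critical value z_{0.1} = 1.282.
Power = Φ(δ − 1.282) = Φ(0.705) = 0.7594.

Power ≈ 0.759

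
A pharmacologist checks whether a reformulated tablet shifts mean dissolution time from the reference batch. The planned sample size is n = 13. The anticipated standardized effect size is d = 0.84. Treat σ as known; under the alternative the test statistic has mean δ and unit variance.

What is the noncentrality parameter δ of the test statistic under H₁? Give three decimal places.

δ ≈ 3.029

The noncentrality parameter scales effect size by the design's sample-size factor: δ = d·√n = 0.84 × √13 = 3.0287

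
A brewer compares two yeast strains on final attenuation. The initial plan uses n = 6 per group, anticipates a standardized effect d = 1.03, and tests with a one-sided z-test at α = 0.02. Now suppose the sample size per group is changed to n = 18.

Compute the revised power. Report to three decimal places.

Power ≈ 0.850

With n = 18 per group: δ = d·√(n/2) = 1.03 × √(18/2) = 3.0900. Critical value z_{0.02} = 2.054.
Revised power = P(Z > 2.054 − δ) = Φ(1.036) = 0.8500.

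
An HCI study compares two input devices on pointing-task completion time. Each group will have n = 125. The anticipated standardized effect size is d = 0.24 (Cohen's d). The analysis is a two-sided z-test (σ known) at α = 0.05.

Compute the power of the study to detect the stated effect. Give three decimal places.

Power ≈ 0.475

Noncentrality parameter: δ = d·√(n/2) = 0.24 × √(125/2) = 1.8974
Critical value for a two-sided test at α = 0.05: z_{α/2} = 1.960.
Power = Φ(δ − 1.960) + Φ(−δ − 1.960) = Φ(-0.063) + Φ(-3.857) = 0.4750 + 0.0001 = 0.4751.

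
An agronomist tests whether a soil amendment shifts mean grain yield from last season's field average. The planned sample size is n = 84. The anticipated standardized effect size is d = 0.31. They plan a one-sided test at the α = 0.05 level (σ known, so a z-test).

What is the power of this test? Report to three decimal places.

Noncentrality parameter: δ = d·√n = 0.31 × √84 = 2.8412
One-sided α = 0.05 → critical value z_{0.05} = 1.645.
Power = Φ(δ − 1.645) = Φ(1.196) = 0.8842.

Power ≈ 0.884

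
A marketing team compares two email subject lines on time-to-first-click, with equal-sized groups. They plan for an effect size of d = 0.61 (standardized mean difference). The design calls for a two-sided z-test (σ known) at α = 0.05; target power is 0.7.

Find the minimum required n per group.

For power 0.7 need Φ(δ − z_{0.025}) = 0.7, so δ = z_{0.025} + z_{0.30} = 1.960 + 0.524 = 2.484.
(Ignoring the negligible lower-tail rejection probability gives the usual closed-form inversion.)
δ = d·√(n/2) ⇒ n = 2(δ/d)² = 2 × (2.484 / 0.61)² = 33.17.
Round up to the next whole unit.

n = 34 per group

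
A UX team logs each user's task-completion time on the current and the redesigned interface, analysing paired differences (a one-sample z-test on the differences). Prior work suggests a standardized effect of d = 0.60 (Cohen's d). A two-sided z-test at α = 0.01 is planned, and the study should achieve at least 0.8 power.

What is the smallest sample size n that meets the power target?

n = 33

Set Φ(δ − 2.576) = 0.8; then δ − 2.576 = Φ⁻¹(0.8) = 0.842, giving δ = 3.417.
(The Φ(−δ − z_{α/2}) term is vanishingly small for δ > 0 and is dropped in the standard sample-size formula.)
δ = d·√n ⇒ n = (δ/d)² = (3.417 / 0.60)² = 32.44.
Rounding up, n = 33.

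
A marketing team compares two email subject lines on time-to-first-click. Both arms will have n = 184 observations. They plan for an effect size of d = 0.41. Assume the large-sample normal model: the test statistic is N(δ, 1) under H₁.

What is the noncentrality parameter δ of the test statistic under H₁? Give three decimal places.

δ ≈ 3.933

δ = d·√(n/2) = 0.41 × √(184/2) = 3.9326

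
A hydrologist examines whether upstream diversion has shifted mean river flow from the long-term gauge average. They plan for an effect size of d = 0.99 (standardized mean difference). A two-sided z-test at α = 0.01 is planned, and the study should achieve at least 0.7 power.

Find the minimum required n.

n = 10

For power 0.7 need Φ(δ − z_{0.005}) = 0.7, so δ = z_{0.005} + z_{0.30} = 2.576 + 0.524 = 3.100.
(The Φ(−δ − z_{α/2}) term is vanishingly small for δ > 0 and is dropped in the standard sample-size formula.)
δ = d·√n ⇒ n = (δ/d)² = (3.100 / 0.99)² = 9.81.
Round up to the next whole unit.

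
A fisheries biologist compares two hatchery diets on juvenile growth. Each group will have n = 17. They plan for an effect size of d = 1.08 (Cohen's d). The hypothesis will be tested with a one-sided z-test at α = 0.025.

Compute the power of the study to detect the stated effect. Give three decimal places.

Noncentrality parameter: δ = d·√(n/2) = 1.08 × √(17/2) = 3.1487
Critical value for a one-sided test at α = 0.025: z_α = 1.960.
Power = P(Z > 1.960 − δ) = Φ(1.189) = 0.8827.

Power ≈ 0.883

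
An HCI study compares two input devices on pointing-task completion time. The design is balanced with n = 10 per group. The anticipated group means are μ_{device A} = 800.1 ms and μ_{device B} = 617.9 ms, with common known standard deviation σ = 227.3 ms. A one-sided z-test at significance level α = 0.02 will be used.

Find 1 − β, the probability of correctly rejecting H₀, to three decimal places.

Standardized effect: d = |μ_{device A} − μ_{device B}| / σ = |800.1 − 617.9| / 227.3 = 0.8016
Noncentrality parameter: δ = d·√(n/2) = 0.8016 × √(10/2) = 1.7924
Critical value for a one-sided test at α = 0.02: z_α = 2.054.
Power = P(Z > 2.054 − δ) = Φ(-0.261) = 0.3969.

Power ≈ 0.397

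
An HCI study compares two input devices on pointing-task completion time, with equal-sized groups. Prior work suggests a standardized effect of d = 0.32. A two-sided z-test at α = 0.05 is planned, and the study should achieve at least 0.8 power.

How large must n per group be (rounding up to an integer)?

For power 0.8 need Φ(δ − z_{0.025}) = 0.8, so δ = z_{0.025} + z_{0.20} = 1.960 + 0.842 = 2.802.
(Ignoring the negligible lower-tail rejection probability gives the usual closed-form inversion.)
δ = d·√(n/2) ⇒ n = 2(δ/d)² = 2 × (2.802 / 0.32)² = 153.30.
Rounding up, n = 154 per group.

n = 154 per group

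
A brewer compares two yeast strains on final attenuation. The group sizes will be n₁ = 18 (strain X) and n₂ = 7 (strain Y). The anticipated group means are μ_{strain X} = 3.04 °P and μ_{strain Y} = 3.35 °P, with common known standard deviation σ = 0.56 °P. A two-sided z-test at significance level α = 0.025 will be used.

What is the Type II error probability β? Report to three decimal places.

β ≈ 0.841

Standardized effect: d = |μ_{strain X} − μ_{strain Y}| / σ = |3.04 − 3.35| / 0.56 = 0.5536
Noncentrality parameter: δ = d / √(1/n₁ + 1/n₂) = 0.5536 / √(1/18 + 1/7) = 1.2428
Two-sided α = 0.025 → critical value z_{0.0125} = 2.241.
Power = Φ(δ − 2.241) + Φ(−δ − 2.241) = Φ(-0.999) + Φ(-3.484) = 0.1590 + 0.0002 = 0.1592.
Type II error: β = 1 − power = 1 − 0.1592 = 0.8408.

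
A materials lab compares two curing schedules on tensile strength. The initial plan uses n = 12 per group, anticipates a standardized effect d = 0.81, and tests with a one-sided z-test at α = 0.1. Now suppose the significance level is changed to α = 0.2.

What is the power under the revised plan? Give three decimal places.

Power ≈ 0.873

δ = d·√(n/2) = 0.81 × √(12/2) = 1.9841 (unchanged). New critical value: z_{0.2} = 0.842.
Revised power = Φ(δ − 0.842) = Φ(1.142) = 0.8734.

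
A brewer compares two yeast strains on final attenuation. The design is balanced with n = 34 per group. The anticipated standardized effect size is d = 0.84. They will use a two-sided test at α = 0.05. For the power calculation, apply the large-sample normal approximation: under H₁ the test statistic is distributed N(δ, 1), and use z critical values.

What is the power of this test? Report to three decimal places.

Power ≈ 0.934

Noncentrality parameter: δ = d·√(n/2) = 0.84 × √(34/2) = 3.4634
Two-sided α = 0.05 → critical value z_{0.025} = 1.960.
Power = Φ(δ − 1.960) + Φ(−δ − 1.960) = Φ(1.503) + Φ(-5.423) = 0.9336 + 0.0000 = 0.9336.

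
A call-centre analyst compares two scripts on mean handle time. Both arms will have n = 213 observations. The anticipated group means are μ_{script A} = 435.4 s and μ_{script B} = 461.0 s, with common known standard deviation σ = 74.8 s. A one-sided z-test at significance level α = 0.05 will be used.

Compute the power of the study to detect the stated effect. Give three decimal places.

Standardized effect: d = |μ_{script A} − μ_{script B}| / σ = |435.4 − 461.0| / 74.8 = 0.3422
Noncentrality parameter: δ = d·√(n/2) = 0.3422 × √(213/2) = 3.5319
One-sided α = 0.05 → critical value z_{0.05} = 1.645.
Power = Φ(δ − 1.645) = Φ(1.887) = 0.9704.

Power ≈ 0.970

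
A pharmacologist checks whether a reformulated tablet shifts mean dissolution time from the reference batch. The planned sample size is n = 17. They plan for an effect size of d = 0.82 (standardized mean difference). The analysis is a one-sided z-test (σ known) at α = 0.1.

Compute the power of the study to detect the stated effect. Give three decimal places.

Noncentrality parameter: λ = d·√n = 0.82 × √17 = 3.3809
Critical value for a one-sided test at α = 0.1: z_α = 1.282.
Power = Φ(λ − 1.282) = Φ(2.099) = 0.9821.

Power ≈ 0.982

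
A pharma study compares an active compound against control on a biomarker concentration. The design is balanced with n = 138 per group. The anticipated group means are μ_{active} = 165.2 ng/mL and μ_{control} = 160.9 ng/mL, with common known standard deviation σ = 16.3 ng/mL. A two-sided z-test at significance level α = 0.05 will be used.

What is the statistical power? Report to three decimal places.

Standardized effect: d = |μ_{active} − μ_{control}| / σ = |165.2 − 160.9| / 16.3 = 0.2638
Noncentrality parameter: δ = d·√(n/2) = 0.2638 × √(138/2) = 2.1913
Two-sided α = 0.05 → critical value z_{0.025} = 1.960.
Power = Φ(δ − 1.960) + Φ(−δ − 1.960) = Φ(0.231) + Φ(-4.151) = 0.5915 + 0.0000 = 0.5915.

Power ≈ 0.591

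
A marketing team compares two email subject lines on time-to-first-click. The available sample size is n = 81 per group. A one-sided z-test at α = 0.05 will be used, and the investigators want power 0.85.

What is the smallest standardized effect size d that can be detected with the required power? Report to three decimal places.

Required noncentrality: δ = z_{0.05} + z_{0.15} = 1.645 + 1.036 = 2.681.
δ = d·√(n/2) ⇒ d = δ/√(n/2) = 2.681/√(81/2) = 0.4213.

d ≈ 0.421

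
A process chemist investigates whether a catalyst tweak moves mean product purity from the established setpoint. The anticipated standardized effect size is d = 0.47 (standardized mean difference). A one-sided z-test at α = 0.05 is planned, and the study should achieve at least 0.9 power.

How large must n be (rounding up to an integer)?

For power 0.9 need Φ(δ − z_{0.05}) = 0.9, so δ = z_{0.05} + z_{0.10} = 1.645 + 1.282 = 2.926.
δ = d·√n ⇒ n = (δ/d)² = (2.926 / 0.47)² = 38.77.
Rounding up, n = 39.

n = 39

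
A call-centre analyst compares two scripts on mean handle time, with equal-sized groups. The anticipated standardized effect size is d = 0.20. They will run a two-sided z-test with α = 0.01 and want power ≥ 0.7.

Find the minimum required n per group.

Set Φ(δ − 2.576) = 0.7; then δ − 2.576 = Φ⁻¹(0.7) = 0.524, giving δ = 3.100.
(For δ > 0 the lower-tail rejection region contributes negligibly to power, so the one-term inversion is standard.)
δ = d·√(n/2) ⇒ n = 2(δ/d)² = 2 × (3.100 / 0.20)² = 480.57.
Round up to the next whole unit.

n = 481 per group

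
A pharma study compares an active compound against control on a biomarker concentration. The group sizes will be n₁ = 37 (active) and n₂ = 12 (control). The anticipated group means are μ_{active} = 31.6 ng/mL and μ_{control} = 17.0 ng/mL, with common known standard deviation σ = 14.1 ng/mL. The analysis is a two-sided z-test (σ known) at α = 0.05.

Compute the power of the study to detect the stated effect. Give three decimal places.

Power ≈ 0.876

Standardized effect: d = |μ_{active} − μ_{control}| / σ = |31.6 − 17.0| / 14.1 = 1.0355
Noncentrality parameter: δ = d / √(1/n₁ + 1/n₂) = 1.0355 / √(1/37 + 1/12) = 3.1169
Critical value for a two-sided test at α = 0.05: z_{α/2} = 1.960.
Power = Φ(δ − 1.960) + Φ(−δ − 1.960) = Φ(1.157) + Φ(-5.077) = 0.8764 + 0.0000 = 0.8764.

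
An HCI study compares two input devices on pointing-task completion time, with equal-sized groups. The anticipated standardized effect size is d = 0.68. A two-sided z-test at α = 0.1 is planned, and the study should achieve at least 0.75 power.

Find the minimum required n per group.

Set Φ(δ − 1.645) = 0.75; then δ − 1.645 = Φ⁻¹(0.75) = 0.674, giving δ = 2.319.
(Ignoring the negligible lower-tail rejection probability gives the usual closed-form inversion.)
δ = d·√(n/2) ⇒ n = 2(δ/d)² = 2 × (2.319 / 0.68)² = 23.27.
Round up to the next whole unit.

n = 24 per group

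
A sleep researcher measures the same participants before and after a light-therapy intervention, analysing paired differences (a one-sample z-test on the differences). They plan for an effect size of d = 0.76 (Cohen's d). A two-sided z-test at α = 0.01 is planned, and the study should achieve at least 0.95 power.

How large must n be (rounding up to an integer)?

n = 31

For power 0.95 need Φ(δ − z_{0.005}) = 0.95, so δ = z_{0.005} + z_{0.05} = 2.576 + 1.645 = 4.221.
(The Φ(−δ − z_{α/2}) term is vanishingly small for δ > 0 and is dropped in the standard sample-size formula.)
δ = d·√n ⇒ n = (δ/d)² = (4.221 / 0.76)² = 30.84.
Round up to the next whole unit.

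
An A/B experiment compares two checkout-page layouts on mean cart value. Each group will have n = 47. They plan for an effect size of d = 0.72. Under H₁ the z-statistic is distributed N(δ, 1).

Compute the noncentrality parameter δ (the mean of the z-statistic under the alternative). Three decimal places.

The noncentrality parameter scales effect size by the design's sample-size factor: δ = d·√(n/2) = 0.72 × √(47/2) = 3.4903

δ ≈ 3.490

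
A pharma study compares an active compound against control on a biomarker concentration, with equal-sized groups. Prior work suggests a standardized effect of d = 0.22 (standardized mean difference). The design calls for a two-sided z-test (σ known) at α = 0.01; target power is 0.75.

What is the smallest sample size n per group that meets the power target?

n = 437 per group

Set Φ(δ − 2.576) = 0.75; then δ − 2.576 = Φ⁻¹(0.75) = 0.674, giving δ = 3.250.
(For δ > 0 the lower-tail rejection region contributes negligibly to power, so the one-term inversion is standard.)
δ = d·√(n/2) ⇒ n = 2(δ/d)² = 2 × (3.250 / 0.22)² = 436.55.
Round up to the next whole unit.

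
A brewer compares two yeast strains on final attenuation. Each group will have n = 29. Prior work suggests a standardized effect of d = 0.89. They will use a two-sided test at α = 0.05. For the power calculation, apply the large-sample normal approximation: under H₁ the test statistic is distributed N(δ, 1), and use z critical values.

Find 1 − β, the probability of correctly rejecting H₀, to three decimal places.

Power ≈ 0.924

Noncentrality parameter: δ = d·√(n/2) = 0.89 × √(29/2) = 3.3890
Critical value for a two-sided test at α = 0.05: z_{α/2} = 1.960.
Power = Φ(δ − 1.960) + Φ(−δ − 1.960) = Φ(1.429) + Φ(-5.349) = 0.9235 + 0.0000 = 0.9235.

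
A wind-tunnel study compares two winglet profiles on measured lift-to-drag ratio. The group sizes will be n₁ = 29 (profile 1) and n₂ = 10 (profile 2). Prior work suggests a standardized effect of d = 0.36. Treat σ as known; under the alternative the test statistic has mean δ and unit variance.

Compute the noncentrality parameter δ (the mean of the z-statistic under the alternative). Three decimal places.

δ ≈ 0.982

δ = d / √(1/n₁ + 1/n₂) = 0.36 / √(1/29 + 1/10) = 0.9817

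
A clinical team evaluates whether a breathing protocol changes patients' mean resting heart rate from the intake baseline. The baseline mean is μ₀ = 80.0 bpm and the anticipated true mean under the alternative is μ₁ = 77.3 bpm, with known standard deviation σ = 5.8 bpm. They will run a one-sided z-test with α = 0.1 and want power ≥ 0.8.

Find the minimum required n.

Standardized effect: d = |μ₁ − μ₀| / σ = |77.3 − 80.0| / 5.8 = 0.4655
Set Φ(δ − 1.282) = 0.8; then δ − 1.282 = Φ⁻¹(0.8) = 0.842, giving δ = 2.123.
δ = d·√n ⇒ n = (δ/d)² = (2.123 / 0.4655)² = 20.80.
Rounding up, n = 21.

n = 21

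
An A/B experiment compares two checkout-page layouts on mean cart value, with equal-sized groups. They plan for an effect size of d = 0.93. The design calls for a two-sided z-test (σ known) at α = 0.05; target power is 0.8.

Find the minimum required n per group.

Set Φ(δ − 1.960) = 0.8; then δ − 1.960 = Φ⁻¹(0.8) = 0.842, giving δ = 2.802.
(For δ > 0 the lower-tail rejection region contributes negligibly to power, so the one-term inversion is standard.)
δ = d·√(n/2) ⇒ n = 2(δ/d)² = 2 × (2.802 / 0.93)² = 18.15.
Rounding up, n = 19 per group.

n = 19 per group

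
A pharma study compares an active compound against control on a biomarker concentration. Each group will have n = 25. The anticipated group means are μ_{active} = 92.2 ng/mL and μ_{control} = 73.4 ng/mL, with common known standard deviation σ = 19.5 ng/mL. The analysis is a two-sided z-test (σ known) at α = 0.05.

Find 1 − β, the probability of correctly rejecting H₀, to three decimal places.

Power ≈ 0.926

Standardized effect: d = |μ_{active} − μ_{control}| / σ = |92.2 − 73.4| / 19.5 = 0.9641
Noncentrality parameter: δ = d·√(n/2) = 0.9641 × √(25/2) = 3.4086
Critical value for a two-sided test at α = 0.05: z_{α/2} = 1.960.
Power = Φ(δ − 1.960) + Φ(−δ − 1.960) = Φ(1.449) + Φ(-5.369) = 0.9263 + 0.0000 = 0.9263.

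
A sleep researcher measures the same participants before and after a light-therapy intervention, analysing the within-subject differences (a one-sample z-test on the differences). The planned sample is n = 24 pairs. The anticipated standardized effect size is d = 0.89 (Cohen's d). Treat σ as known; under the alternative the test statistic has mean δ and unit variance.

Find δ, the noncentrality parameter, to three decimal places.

δ = d·√n = 0.89 × √24 = 4.3601

δ ≈ 4.360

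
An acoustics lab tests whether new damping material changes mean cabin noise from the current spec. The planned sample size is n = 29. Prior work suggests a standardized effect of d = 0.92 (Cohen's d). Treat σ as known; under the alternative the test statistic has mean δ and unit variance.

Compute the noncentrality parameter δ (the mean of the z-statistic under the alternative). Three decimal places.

δ ≈ 4.954

δ = d·√n = 0.92 × √29 = 4.9544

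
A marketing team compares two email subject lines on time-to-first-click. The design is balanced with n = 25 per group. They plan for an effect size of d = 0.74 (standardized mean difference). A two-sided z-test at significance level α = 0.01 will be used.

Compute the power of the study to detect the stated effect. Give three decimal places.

Noncentrality parameter: δ = d·√(n/2) = 0.74 × √(25/2) = 2.6163
Two-sided α = 0.01 → critical value z_{0.005} = 2.576.
Power = Φ(δ − 2.576) + Φ(−δ − 2.576) = Φ(0.040) + Φ(-5.192) = 0.5161 + 0.0000 = 0.5161.

Power ≈ 0.516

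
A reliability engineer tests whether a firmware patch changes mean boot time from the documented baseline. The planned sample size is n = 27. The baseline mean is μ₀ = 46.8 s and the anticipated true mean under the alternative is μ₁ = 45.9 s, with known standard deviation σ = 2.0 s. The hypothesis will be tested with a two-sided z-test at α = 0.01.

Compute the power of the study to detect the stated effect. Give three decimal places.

Power ≈ 0.406

Standardized effect: d = |μ₁ − μ₀| / σ = |45.9 − 46.8| / 2.0 = 0.4500
Noncentrality parameter: δ = d·√n = 0.4500 × √27 = 2.3383
Critical value for a two-sided test at α = 0.01: z_{α/2} = 2.576.
Power = Φ(δ − 2.576) + Φ(−δ − 2.576) = Φ(-0.238) + Φ(-4.914) = 0.4061 + 0.0000 = 0.4061.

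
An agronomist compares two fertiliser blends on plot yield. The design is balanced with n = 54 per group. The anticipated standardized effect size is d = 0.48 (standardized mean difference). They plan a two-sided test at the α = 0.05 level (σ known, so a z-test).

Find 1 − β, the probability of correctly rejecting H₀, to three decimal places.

Power ≈ 0.703

Noncentrality parameter: δ = d·√(n/2) = 0.48 × √(54/2) = 2.4942
Two-sided α = 0.05 → critical value z_{0.025} = 1.960.
Power = Φ(δ − 1.960) + Φ(−δ − 1.960) = Φ(0.534) + Φ(-4.454) = 0.7034 + 0.0000 = 0.7034.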